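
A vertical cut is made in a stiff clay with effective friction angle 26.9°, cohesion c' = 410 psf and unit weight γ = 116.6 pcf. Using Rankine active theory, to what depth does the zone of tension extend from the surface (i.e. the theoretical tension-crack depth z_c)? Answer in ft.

K_a = tan²(45° − 26.9°/2) = 0.3770; √K_a = 0.6140.
The active pressure is zero where K_a γ z = 2c√K_a, so z_c = 2c/(γ√K_a) = 2×410/(116.6×0.6140) = 11.45 ft.

11.5 ft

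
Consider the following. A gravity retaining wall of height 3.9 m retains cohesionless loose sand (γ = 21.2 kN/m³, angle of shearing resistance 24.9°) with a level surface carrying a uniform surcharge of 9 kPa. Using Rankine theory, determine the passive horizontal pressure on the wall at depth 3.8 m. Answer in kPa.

K_p = (1 + sin φ)/(1 − sin φ) = 2.454.
σ_v = γz + q = 21.2 × 3.8 + 9 = 89.56 kPa.
σ_h = K_p σ_v = 2.454 × 89.56 = 219.8 kPa.

220 kPa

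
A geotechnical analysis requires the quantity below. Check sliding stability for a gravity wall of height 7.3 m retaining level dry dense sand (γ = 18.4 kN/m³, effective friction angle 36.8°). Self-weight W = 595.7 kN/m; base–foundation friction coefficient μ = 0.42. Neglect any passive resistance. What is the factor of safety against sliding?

2.04

K_a = tan²(45° − 36.8°/2) = 0.2508.
P_a = ½K_aγH² = 0.5×0.2508×18.4×7.3² = 122.9 kN/m, acting at H/3 = 2.433 m above the base.
FS_sliding = μW / P_a = 0.42×595.7 / 122.9 = 2.035.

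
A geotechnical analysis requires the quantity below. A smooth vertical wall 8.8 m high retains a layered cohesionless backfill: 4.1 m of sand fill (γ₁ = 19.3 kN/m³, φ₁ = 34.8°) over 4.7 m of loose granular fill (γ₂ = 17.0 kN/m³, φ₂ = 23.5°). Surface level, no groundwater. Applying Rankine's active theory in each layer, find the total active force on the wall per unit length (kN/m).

K_a1 = tan²(45°−34.8°/2) = 0.2733; K_a2 = tan²(45°−23.5°/2) = 0.4298.
Layer 1: σ at base = K_a1 γ₁ h₁ = 21.63 kPa; P₁ = ½×21.63×4.1 = 44.33.
Layer 2: σ_v at top = γ₁h₁ = 79.13; σ_h top = K_a2×79.13 = 34.01; σ_h base = K_a2×(79.13+17.0×4.7) = 68.36.
P₂ = ½(34.01+68.36)×4.7 = 240.6. Total P_a = 44.33+240.6 = 284.9 kN/m.

285 kN/m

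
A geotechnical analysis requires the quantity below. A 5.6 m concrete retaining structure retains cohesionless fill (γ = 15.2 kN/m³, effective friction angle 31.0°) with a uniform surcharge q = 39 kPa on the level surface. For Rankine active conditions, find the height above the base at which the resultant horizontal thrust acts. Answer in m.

K_a = 0.3201.
Triangular part P₁ = ½K_aγH² = 76.29 at H/3 = 1.867 m; rectangular part P₂ = K_a q H = 69.91 at H/2 = 2.800 m.
ȳ = (P₁·1.867 + P₂·2.800)/(P₁+P₂) = 2.313 m.

2.31 m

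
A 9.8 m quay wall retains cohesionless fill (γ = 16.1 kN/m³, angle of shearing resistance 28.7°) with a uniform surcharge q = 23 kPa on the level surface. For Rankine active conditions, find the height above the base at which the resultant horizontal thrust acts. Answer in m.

K_a = 0.3511.
Triangular part P₁ = ½K_aγH² = 271.5 at H/3 = 3.267 m; rectangular part P₂ = K_a q H = 79.15 at H/2 = 4.900 m.
ȳ = (P₁·3.267 + P₂·4.900)/(P₁+P₂) = 3.635 m.

3.64 m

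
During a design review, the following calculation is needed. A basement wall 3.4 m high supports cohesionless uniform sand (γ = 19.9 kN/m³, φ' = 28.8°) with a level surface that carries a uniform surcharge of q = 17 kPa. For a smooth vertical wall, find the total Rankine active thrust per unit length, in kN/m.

K_a = tan²(45° − φ/2) = 0.3498.
Soil triangle: ½ K_a γ H² = 0.5×0.3498×19.9×3.4² = 40.23 kN/m.
Surcharge rectangle: K_a q H = 0.3498×17×3.4 = 20.22 kN/m.
Total = 40.23 + 20.22 = 60.44 kN/m.

60.4 kN/m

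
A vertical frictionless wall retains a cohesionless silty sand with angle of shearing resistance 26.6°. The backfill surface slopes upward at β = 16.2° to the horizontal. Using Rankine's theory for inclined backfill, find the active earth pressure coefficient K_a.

K_a = cos β · (cos β − √(cos²β − cos²φ)) / (cos β + √(cos²β − cos²φ)).
cos β = 0.9603, cos φ = 0.8942, √(cos²β − cos²φ) = 0.3502.
K_a = 0.9603 × (0.9603 − 0.3502)/(0.9603 + 0.3502) = 0.4470.

0.447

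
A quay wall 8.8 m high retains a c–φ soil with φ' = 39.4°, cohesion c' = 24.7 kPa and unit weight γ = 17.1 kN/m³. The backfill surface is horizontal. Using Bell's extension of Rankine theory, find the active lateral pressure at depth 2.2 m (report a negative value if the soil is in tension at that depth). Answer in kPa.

K_a = (1 − sin φ)/(1 + sin φ) = 0.2234.
σ_a = K_a γ z − 2c√K_a = 0.2234×17.1×2.2 − 2×24.7×0.4727 = -14.95 kPa.

-14.9 kPa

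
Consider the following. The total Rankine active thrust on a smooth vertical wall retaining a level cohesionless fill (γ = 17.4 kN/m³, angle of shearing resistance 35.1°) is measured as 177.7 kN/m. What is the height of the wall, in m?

8.70 m

K_a = 0.2698. P_a = ½ K_a γ H² ⇒ H = √(2P_a/(K_a γ)).
H = √(2×177.7/(0.2698×17.4)) = 8.700 m.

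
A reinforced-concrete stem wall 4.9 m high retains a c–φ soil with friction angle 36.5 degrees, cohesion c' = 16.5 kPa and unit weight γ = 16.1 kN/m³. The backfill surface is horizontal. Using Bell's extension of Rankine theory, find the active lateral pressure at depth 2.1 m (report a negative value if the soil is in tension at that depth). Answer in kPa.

K_a = (1 − sin φ)/(1 + sin φ) = 0.2541.
σ_a = K_a γ z − 2c√K_a = 0.2541×16.1×2.1 − 2×16.5×0.5040 = -8.044 kPa.

-8.04 kPa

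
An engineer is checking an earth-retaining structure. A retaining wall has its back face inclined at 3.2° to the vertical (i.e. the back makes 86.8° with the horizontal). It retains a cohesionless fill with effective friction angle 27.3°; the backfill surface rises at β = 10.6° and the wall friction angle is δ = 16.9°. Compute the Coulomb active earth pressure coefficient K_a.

K_a = sin²(α+φ) / [sin²α · sin(α−δ) · (1 + √{sin(φ+δ)sin(φ−β) / (sin(α−δ)sin(α+β))})²].
With α = 86.8°, φ = 27.3°, δ = 16.9°, β = 10.6°: K_a = 0.4154.

0.415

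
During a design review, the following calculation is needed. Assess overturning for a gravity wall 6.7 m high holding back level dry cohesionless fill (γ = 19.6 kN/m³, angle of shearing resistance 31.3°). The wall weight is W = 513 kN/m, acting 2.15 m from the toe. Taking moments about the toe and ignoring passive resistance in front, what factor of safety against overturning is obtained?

3.55

K_a = tan²(45° − 31.3°/2) = 0.3162.
P_a = ½K_aγH² = 0.5×0.3162×19.6×6.7² = 139.1 kN/m, acting at H/3 = 2.233 m above the base.
Overturning moment M_o = P_a × H/3 = 139.1 × 2.233 = 310.7.
Resisting moment M_r = W × 2.15 = 513 × 2.15 = 1103.
FS_overturning = M_r/M_o = 1103/310.7 = 3.550.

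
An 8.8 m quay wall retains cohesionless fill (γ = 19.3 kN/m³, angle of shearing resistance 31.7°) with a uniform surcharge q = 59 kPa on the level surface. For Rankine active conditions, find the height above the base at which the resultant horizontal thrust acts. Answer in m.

K_a = 0.3111.
Triangular part P₁ = ½K_aγH² = 232.5 at H/3 = 2.933 m; rectangular part P₂ = K_a q H = 161.5 at H/2 = 4.400 m.
ȳ = (P₁·2.933 + P₂·4.400)/(P₁+P₂) = 3.535 m.

3.53 m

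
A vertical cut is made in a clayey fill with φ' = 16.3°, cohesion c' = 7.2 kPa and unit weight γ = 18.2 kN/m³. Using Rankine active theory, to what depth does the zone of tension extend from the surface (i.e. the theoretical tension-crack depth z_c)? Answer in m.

K_a = tan²(45° − 16.3°/2) = 0.5617; √K_a = 0.7495.
The active pressure is zero where K_a γ z = 2c√K_a, so z_c = 2c/(γ√K_a) = 2×7.2/(18.2×0.7495) = 1.056 m.

1.06 m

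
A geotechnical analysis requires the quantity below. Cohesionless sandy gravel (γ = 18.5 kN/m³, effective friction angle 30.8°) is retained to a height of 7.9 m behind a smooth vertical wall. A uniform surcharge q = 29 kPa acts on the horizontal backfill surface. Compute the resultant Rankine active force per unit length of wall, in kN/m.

260 kN/m

K_a = tan²(45° − φ/2) = 0.3227.
Soil triangle: ½ K_a γ H² = 0.5×0.3227×18.5×7.9² = 186.3 kN/m.
Surcharge rectangle: K_a q H = 0.3227×29×7.9 = 73.93 kN/m.
Total = 186.3 + 73.93 = 260.2 kN/m.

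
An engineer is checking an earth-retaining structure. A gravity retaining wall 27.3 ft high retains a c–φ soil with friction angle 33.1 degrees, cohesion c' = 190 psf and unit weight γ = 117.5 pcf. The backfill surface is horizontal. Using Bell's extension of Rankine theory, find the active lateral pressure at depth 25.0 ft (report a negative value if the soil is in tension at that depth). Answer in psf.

K_a = (1 − sin φ)/(1 + sin φ) = 0.2936.
σ_a = K_a γ z − 2c√K_a = 0.2936×117.5×25.0 − 2×190×0.5418 = 656.5 psf.

656 psf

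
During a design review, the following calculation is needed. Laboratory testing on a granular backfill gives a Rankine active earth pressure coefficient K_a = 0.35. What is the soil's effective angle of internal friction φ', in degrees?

K_a = tan²(45° − φ/2) ⇒ 45° − φ/2 = arctan(√0.35) = 30.61°.
φ = 2(45° − 30.61°) = 28.78°.

28.8°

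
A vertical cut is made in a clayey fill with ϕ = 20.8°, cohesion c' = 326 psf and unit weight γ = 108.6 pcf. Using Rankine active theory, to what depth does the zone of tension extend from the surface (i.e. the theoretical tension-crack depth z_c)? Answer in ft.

K_a = tan²(45° − 20.8°/2) = 0.4759; √K_a = 0.6899.
The active pressure is zero where K_a γ z = 2c√K_a, so z_c = 2c/(γ√K_a) = 2×326/(108.6×0.6899) = 8.703 ft.

8.70 ft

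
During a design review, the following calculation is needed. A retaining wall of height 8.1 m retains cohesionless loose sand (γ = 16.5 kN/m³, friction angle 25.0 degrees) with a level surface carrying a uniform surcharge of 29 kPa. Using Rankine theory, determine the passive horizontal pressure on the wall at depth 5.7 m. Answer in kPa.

303 kPa

K_p = (1 + sin φ)/(1 − sin φ) = 2.464.
σ_v = γz + q = 16.5 × 5.7 + 29 = 123.0 kPa.
σ_h = K_p σ_v = 2.464 × 123.0 = 303.2 kPa.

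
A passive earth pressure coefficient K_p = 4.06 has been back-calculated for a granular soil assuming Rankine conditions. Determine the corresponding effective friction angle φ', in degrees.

37.2°

K_p = (1+sin φ)/(1−sin φ) ⇒ sin φ = (K_p − 1)/(K_p + 1) = 0.6047.
φ = arcsin(0.6047) = 37.21°.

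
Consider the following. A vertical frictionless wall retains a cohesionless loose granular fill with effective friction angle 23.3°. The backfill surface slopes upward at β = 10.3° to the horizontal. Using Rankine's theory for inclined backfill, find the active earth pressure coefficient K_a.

0.464

K_a = cos β · (cos β − √(cos²β − cos²φ)) / (cos β + √(cos²β − cos²φ)).
cos β = 0.9839, cos φ = 0.9184, √(cos²β − cos²φ) = 0.3528.
K_a = 0.9839 × (0.9839 − 0.3528)/(0.9839 + 0.3528) = 0.4645.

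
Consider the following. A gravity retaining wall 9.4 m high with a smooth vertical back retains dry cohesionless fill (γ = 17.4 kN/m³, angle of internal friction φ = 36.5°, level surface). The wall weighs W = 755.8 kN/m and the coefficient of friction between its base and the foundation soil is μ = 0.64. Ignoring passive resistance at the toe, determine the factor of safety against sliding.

K_a = tan²(45° − 36.5°/2) = 0.2541.
P_a = ½K_aγH² = 0.5×0.2541×17.4×9.4² = 195.3 kN/m, acting at H/3 = 3.133 m above the base.
FS_sliding = μW / P_a = 0.64×755.8 / 195.3 = 2.477.

2.48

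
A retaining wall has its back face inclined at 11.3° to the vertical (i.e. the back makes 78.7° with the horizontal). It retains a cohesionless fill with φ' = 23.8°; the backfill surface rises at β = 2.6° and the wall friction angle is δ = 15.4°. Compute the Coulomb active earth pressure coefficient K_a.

K_a = sin²(α+φ) / [sin²α · sin(α−δ) · (1 + √{sin(φ+δ)sin(φ−β) / (sin(α−δ)sin(α+β))})²].
With α = 78.7°, φ = 23.8°, δ = 15.4°, β = 2.6°: K_a = 0.4874.

0.487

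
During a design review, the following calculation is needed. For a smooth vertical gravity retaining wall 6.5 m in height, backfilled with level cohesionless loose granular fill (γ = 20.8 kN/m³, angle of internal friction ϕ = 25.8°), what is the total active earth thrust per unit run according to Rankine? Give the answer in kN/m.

173 kN/m

K_a = tan²(45° − φ/2) = 0.3935.
P_a = ½ K_a γ H² = 0.5 × 0.3935 × 20.8 × 6.5² = 172.9 kN/m.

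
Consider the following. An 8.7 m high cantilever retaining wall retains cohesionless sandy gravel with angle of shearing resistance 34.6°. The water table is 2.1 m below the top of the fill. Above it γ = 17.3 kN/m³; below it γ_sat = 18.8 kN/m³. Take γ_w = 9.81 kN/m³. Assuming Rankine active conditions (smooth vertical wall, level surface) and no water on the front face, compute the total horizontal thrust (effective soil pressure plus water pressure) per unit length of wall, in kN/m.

344 kN/m

K_a = tan²(45° − φ/2) = 0.2756.
γ' = 18.8 − 9.81 = 8.990 kN/m³. Depth below WT = 6.6 m.
σ'_h at WT = K_a γ d_w = 10.01 kPa; at base = 10.01 + K_a γ' × 6.6 = 26.37 kPa.
P₁ (0–2.1 m) = ½×10.01×2.1 = 10.51. P₂ (2.1–8.7 m) = ½(10.01+26.37)×6.6 = 120.1.
P_w = ½ γ_w h₂² = 0.5×9.81×6.6² = 213.7. Total = 10.51+120.1+213.7 = 344.2 kN/m.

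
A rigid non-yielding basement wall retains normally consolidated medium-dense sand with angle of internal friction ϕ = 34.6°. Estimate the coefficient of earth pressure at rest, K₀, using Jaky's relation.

0.432

K₀ = 1 − sin φ' = 1 − sin 34.6° = 0.4322.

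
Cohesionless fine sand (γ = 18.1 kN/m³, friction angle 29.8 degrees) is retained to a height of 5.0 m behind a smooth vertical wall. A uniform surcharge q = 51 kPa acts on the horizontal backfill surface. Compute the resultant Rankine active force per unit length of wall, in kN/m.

K_a = tan²(45° − φ/2) = 0.3360.
Soil triangle: ½ K_a γ H² = 0.5×0.3360×18.1×5.0² = 76.03 kN/m.
Surcharge rectangle: K_a q H = 0.3360×51×5.0 = 85.69 kN/m.
Total = 76.03 + 85.69 = 161.7 kN/m.

162 kN/m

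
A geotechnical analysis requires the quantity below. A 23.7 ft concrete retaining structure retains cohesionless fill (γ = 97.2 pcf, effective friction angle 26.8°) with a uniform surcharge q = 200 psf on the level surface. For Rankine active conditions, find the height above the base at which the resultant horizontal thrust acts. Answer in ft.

8.48 ft

K_a = 0.3785.
Triangular part P₁ = ½K_aγH² = 10330 at H/3 = 7.900 ft; rectangular part P₂ = K_a q H = 1794 at H/2 = 11.85 ft.
ȳ = (P₁·7.900 + P₂·11.85)/(P₁+P₂) = 8.484 ft.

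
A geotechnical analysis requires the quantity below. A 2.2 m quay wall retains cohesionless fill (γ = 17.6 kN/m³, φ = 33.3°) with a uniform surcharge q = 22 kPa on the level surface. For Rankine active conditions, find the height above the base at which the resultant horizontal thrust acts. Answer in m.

0.928 m

K_a = 0.2911.
Triangular part P₁ = ½K_aγH² = 12.40 at H/3 = 0.7333 m; rectangular part P₂ = K_a q H = 14.09 at H/2 = 1.100 m.
ȳ = (P₁·0.7333 + P₂·1.100)/(P₁+P₂) = 0.9284 m.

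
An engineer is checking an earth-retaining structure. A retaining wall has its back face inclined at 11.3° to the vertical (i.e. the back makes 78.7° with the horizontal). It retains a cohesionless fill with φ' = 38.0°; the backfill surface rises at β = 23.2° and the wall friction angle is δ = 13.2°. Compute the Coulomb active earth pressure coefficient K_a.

K_a = sin²(α+φ) / [sin²α · sin(α−δ) · (1 + √{sin(φ+δ)sin(φ−β) / (sin(α−δ)sin(α+β))})²].
With α = 78.7°, φ = 38.0°, δ = 13.2°, β = 23.2°: K_a = 0.4205.

0.420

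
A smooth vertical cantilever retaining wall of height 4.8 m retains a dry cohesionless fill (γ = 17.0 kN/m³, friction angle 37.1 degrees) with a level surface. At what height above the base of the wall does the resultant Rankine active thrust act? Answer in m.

K_a = 0.2475.
The pressure distribution is triangular, so the resultant acts at H/3 above the base = 4.8/3 = 1.600 m.

1.60 m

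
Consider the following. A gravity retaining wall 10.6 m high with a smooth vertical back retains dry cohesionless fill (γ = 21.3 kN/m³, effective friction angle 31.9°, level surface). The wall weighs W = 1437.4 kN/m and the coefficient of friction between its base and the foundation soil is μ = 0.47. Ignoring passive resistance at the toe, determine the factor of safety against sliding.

1.83

K_a = tan²(45° − 31.9°/2) = 0.3085.
P_a = ½K_aγH² = 0.5×0.3085×21.3×10.6² = 369.2 kN/m, acting at H/3 = 3.533 m above the base.
FS_sliding = μW / P_a = 0.47×1437.4 / 369.2 = 1.830.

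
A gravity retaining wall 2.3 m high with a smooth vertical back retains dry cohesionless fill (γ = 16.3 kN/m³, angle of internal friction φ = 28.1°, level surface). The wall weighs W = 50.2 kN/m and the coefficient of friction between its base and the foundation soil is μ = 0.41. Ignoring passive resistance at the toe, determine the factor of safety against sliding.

K_a = tan²(45° − 28.1°/2) = 0.3596.
P_a = ½K_aγH² = 0.5×0.3596×16.3×2.3² = 15.50 kN/m, acting at H/3 = 0.7667 m above the base.
FS_sliding = μW / P_a = 0.41×50.2 / 15.50 = 1.328.

1.33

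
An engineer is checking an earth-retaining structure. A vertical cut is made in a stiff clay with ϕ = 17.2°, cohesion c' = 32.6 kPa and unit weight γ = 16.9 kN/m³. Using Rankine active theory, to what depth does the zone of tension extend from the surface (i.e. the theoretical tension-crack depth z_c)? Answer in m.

5.23 m

K_a = tan²(45° − 17.2°/2) = 0.5436; √K_a = 0.7373.
The active pressure is zero where K_a γ z = 2c√K_a, so z_c = 2c/(γ√K_a) = 2×32.6/(16.9×0.7373) = 5.233 m.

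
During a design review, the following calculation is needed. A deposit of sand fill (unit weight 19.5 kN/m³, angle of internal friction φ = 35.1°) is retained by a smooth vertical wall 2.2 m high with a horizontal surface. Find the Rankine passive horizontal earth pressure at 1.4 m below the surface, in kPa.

101 kPa

K_p = (1 + sin φ)/(1 − sin φ) = 3.706.
σ_h = K_p γ z = 3.706 × 19.5 × 1.4 = 101.2 kPa.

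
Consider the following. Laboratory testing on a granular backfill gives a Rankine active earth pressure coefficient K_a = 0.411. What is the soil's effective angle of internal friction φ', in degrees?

K_a = tan²(45° − φ/2) ⇒ 45° − φ/2 = arctan(√0.411) = 32.66°.
φ = 2(45° − 32.66°) = 24.67°.

24.7°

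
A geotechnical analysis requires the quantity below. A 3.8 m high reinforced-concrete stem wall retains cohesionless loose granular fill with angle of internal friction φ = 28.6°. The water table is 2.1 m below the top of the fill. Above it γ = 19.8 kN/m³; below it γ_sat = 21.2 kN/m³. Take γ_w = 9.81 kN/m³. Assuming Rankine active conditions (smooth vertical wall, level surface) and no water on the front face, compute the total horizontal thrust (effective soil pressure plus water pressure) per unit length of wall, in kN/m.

K_a = tan²(45° − φ/2) = 0.3525.
γ' = 21.2 − 9.81 = 11.39 kN/m³. Depth below WT = 1.7 m.
σ'_h at WT = K_a γ d_w = 14.66 kPa; at base = 14.66 + K_a γ' × 1.7 = 21.49 kPa.
P₁ (0–2.1 m) = ½×14.66×2.1 = 15.39. P₂ (2.1–3.8 m) = ½(14.66+21.49)×1.7 = 30.72.
P_w = ½ γ_w h₂² = 0.5×9.81×1.7² = 14.18. Total = 15.39+30.72+14.18 = 60.29 kN/m.

60.3 kN/m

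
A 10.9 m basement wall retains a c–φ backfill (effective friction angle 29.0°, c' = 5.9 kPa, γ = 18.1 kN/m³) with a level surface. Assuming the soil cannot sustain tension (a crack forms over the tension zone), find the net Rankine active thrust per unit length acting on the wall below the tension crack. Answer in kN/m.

K_a = 0.3470; √K_a = 0.5890.
Tension-crack depth z_c = 2c/(γ√K_a) = 2×5.9/(18.1×0.5890) = 1.107 m.
σ_a at base = K_a γ H − 2c√K_a = 0.3470×18.1×10.9 − 2×5.9×0.5890 = 61.50 kPa.
P_a = ½ × 61.50 × (H − z_c) = 0.5×61.50×9.793 = 301.2 kN/m.

301 kN/m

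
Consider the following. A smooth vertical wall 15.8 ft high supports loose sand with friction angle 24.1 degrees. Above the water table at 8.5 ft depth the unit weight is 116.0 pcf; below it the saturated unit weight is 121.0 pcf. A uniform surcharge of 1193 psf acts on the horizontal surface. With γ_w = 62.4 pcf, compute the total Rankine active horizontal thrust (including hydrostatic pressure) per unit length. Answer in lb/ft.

15000 lb/ft

K_a = tan²(45° − φ/2) = 0.4201.
γ' = 121.0 − 62.4 = 58.60 pcf. h₂ = H − d_w = 7.3 ft.
σ'_h: at surface K_a·q = 501.2; at WT K_a(q+γd_w) = 915.4; at base K_a(q+γd_w+γ'h₂) = 1095 psf.
P₁ = ½(501.2+915.4)×8.5 = 6021; P₂ = ½(915.4+1095)×7.3 = 7339; P_w = ½γ_w h₂² = 1663.
Total = 6021+7339+1663 = 15020 lb/ft.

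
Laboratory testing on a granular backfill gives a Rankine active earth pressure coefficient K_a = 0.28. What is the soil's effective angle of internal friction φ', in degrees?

K_a = tan²(45° − φ/2) ⇒ 45° − φ/2 = arctan(√0.28) = 27.89°.
φ = 2(45° − 27.89°) = 34.23°.

34.2°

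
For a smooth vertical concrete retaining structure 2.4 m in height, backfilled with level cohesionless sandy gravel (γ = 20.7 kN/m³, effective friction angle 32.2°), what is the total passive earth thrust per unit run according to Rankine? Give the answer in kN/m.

196 kN/m

K_p = tan²(45° + φ/2) = 3.282.
P_p = ½ K_p γ H² = 0.5 × 3.282 × 20.7 × 2.4² = 195.6 kN/m.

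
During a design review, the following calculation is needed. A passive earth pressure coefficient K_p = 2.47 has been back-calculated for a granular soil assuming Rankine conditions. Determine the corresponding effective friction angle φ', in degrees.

K_p = (1+sin φ)/(1−sin φ) ⇒ sin φ = (K_p − 1)/(K_p + 1) = 0.4236.
φ = arcsin(0.4236) = 25.06°.

25.1°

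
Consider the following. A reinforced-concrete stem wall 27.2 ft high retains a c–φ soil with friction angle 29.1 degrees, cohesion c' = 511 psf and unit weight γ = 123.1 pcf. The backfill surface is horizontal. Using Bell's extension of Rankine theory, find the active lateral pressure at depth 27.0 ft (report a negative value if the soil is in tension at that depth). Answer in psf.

K_a = (1 − sin φ)/(1 + sin φ) = 0.3456.
σ_a = K_a γ z − 2c√K_a = 0.3456×123.1×27.0 − 2×511×0.5879 = 547.8 psf.

548 psf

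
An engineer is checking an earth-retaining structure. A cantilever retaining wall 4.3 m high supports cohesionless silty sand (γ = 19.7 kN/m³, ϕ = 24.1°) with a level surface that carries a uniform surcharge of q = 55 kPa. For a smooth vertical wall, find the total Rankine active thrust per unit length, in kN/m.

K_a = tan²(45° − φ/2) = 0.4201.
Soil triangle: ½ K_a γ H² = 0.5×0.4201×19.7×4.3² = 76.52 kN/m.
Surcharge rectangle: K_a q H = 0.4201×55×4.3 = 99.36 kN/m.
Total = 76.52 + 99.36 = 175.9 kN/m.

176 kN/m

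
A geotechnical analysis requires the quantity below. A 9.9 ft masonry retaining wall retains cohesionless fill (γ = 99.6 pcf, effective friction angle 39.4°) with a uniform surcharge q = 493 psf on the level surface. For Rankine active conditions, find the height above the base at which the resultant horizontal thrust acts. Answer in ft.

K_a = 0.2234.
Triangular part P₁ = ½K_aγH² = 1091 at H/3 = 3.300 ft; rectangular part P₂ = K_a q H = 1091 at H/2 = 4.950 ft.
ȳ = (P₁·3.300 + P₂·4.950)/(P₁+P₂) = 4.125 ft.

4.12 ft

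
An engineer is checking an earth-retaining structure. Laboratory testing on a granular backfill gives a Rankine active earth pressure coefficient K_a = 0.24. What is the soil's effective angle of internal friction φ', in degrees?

37.8°

K_a = tan²(45° − φ/2) ⇒ 45° − φ/2 = arctan(√0.24) = 26.10°.
φ = 2(45° − 26.10°) = 37.80°.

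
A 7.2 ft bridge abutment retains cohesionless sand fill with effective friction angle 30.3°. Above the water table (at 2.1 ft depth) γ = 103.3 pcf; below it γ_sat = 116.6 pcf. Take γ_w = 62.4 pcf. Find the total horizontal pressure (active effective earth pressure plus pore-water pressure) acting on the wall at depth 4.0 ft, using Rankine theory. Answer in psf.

K_a = (1 − sin φ)/(1 + sin φ) = 0.3293.
γ' = 116.6 − 62.4 = 54.20 pcf.
Effective vertical stress at 4.0 ft: σ'_v = 103.3×2.1 + 54.20×1.90 = 319.9 psf.
σ'_h = K_a σ'_v = 0.3293 × 319.9 = 105.4 psf; u = γ_w × 1.90 = 118.6 psf.
Total σ_h = 105.4 + 118.6 = 223.9 psf.

224 psf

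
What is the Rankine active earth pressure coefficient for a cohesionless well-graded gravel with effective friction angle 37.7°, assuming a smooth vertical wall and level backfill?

K_a = (1 − sin φ)/(1 + sin φ) = (1 − sin 37.7°)/(1 + sin 37.7°) = 0.2411.

0.241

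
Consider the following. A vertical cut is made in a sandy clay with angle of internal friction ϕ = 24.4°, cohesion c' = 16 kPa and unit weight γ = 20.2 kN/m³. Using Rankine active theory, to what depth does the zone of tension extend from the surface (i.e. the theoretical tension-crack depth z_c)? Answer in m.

K_a = tan²(45° − 24.4°/2) = 0.4153; √K_a = 0.6445.
The active pressure is zero where K_a γ z = 2c√K_a, so z_c = 2c/(γ√K_a) = 2×16/(20.2×0.6445) = 2.458 m.

2.46 m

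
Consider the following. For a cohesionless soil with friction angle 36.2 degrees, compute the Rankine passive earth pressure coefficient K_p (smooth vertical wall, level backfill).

3.89

K_p = (1 + sin φ)/(1 − sin φ) = tan²(45° + 36.2°/2) = 3.885.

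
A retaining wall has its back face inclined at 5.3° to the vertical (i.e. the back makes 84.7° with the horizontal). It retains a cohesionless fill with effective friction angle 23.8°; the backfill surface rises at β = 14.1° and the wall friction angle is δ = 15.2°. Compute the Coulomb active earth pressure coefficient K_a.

K_a = sin²(α+φ) / [sin²α · sin(α−δ) · (1 + √{sin(φ+δ)sin(φ−β) / (sin(α−δ)sin(α+β))})²].
With α = 84.7°, φ = 23.8°, δ = 15.2°, β = 14.1°: K_a = 0.5406.

0.541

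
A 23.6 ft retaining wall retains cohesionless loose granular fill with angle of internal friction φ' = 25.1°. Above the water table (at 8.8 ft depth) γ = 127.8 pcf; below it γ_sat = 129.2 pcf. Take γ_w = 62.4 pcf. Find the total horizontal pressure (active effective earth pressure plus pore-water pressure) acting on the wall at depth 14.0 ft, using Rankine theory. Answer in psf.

920 psf

K_a = (1 − sin φ)/(1 + sin φ) = 0.4043.
γ' = 129.2 − 62.4 = 66.80 pcf.
Effective vertical stress at 14.0 ft: σ'_v = 127.8×8.8 + 66.80×5.20 = 1472 psf.
σ'_h = K_a σ'_v = 0.4043 × 1472 = 595.1 psf; u = γ_w × 5.20 = 324.5 psf.
Total σ_h = 595.1 + 324.5 = 919.6 psf.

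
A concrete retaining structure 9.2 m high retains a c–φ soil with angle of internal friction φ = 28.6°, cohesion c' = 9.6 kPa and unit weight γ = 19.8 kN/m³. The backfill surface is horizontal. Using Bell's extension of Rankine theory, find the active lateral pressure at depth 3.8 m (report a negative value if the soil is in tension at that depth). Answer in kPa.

K_a = (1 − sin φ)/(1 + sin φ) = 0.3525.
σ_a = K_a γ z − 2c√K_a = 0.3525×19.8×3.8 − 2×9.6×0.5938 = 15.13 kPa.

15.1 kPa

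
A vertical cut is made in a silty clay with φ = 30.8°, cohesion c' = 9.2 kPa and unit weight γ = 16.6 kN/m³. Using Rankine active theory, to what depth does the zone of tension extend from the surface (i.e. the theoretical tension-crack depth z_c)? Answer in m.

K_a = tan²(45° − 30.8°/2) = 0.3227; √K_a = 0.5681.
The active pressure is zero where K_a γ z = 2c√K_a, so z_c = 2c/(γ√K_a) = 2×9.2/(16.6×0.5681) = 1.951 m.

1.95 m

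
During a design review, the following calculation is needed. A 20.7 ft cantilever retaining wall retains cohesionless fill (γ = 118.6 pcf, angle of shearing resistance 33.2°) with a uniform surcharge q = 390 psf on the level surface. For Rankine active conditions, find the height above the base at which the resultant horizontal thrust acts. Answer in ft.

7.73 ft

K_a = 0.2924.
Triangular part P₁ = ½K_aγH² = 7429 at H/3 = 6.900 ft; rectangular part P₂ = K_a q H = 2360 at H/2 = 10.35 ft.
ȳ = (P₁·6.900 + P₂·10.35)/(P₁+P₂) = 7.732 ft.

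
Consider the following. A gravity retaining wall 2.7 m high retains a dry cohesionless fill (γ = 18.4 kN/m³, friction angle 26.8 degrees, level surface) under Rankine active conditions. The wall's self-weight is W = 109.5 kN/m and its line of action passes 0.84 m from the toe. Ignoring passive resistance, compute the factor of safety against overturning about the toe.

K_a = tan²(45° − 26.8°/2) = 0.3785.
P_a = ½K_aγH² = 0.5×0.3785×18.4×2.7² = 25.38 kN/m, acting at H/3 = 0.9000 m above the base.
Overturning moment M_o = P_a × H/3 = 25.38 × 0.9000 = 22.85.
Resisting moment M_r = W × 0.84 = 109.5 × 0.84 = 91.98.
FS_overturning = M_r/M_o = 91.98/22.85 = 4.026.

4.03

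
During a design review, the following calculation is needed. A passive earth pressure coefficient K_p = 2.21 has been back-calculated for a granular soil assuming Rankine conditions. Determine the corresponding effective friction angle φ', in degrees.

K_p = (1+sin φ)/(1−sin φ) ⇒ sin φ = (K_p − 1)/(K_p + 1) = 0.3769.
φ = arcsin(0.3769) = 22.14°.

22.1°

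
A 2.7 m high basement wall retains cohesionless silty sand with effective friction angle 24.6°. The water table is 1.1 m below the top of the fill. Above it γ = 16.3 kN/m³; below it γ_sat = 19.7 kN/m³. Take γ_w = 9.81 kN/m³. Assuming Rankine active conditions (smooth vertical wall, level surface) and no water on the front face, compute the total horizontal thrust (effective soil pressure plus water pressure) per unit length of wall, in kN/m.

33.7 kN/m

K_a = tan²(45° − φ/2) = 0.4121.
γ' = 19.7 − 9.81 = 9.890 kN/m³. Depth below WT = 1.6 m.
σ'_h at WT = K_a γ d_w = 7.390 kPa; at base = 7.390 + K_a γ' × 1.6 = 13.91 kPa.
P₁ (0–1.1 m) = ½×7.390×1.1 = 4.064. P₂ (1.1–2.7 m) = ½(7.390+13.91)×1.6 = 17.04.
P_w = ½ γ_w h₂² = 0.5×9.81×1.6² = 12.56. Total = 4.064+17.04+12.56 = 33.66 kN/m.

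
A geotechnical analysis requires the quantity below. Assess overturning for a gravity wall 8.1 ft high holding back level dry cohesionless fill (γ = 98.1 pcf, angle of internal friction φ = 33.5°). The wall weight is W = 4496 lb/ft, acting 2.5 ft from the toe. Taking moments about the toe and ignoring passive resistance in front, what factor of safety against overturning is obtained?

K_a = tan²(45° − 33.5°/2) = 0.2887.
P_a = ½K_aγH² = 0.5×0.2887×98.1×8.1² = 929.1 lb/ft, acting at H/3 = 2.700 ft above the base.
Overturning moment M_o = P_a × H/3 = 929.1 × 2.700 = 2509.
Resisting moment M_r = W × 2.5 = 4496 × 2.5 = 11240.
FS_overturning = M_r/M_o = 11240/2509 = 4.481.

4.48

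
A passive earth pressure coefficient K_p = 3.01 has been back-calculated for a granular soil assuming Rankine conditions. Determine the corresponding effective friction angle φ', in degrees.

K_p = (1+sin φ)/(1−sin φ) ⇒ sin φ = (K_p − 1)/(K_p + 1) = 0.5012.
φ = arcsin(0.5012) = 30.08°.

30.1°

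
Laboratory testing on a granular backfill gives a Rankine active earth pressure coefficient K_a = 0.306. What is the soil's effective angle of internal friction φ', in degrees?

K_a = tan²(45° − φ/2) ⇒ 45° − φ/2 = arctan(√0.306) = 28.95°.
φ = 2(45° − 28.95°) = 32.10°.

32.1°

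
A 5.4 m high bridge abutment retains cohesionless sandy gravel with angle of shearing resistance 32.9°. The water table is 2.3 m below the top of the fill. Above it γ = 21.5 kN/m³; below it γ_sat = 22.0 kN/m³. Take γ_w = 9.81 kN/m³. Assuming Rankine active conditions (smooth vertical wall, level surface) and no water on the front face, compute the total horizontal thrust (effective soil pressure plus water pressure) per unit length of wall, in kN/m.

K_a = tan²(45° − φ/2) = 0.2960.
γ' = 22.0 − 9.81 = 12.19 kN/m³. Depth below WT = 3.1 m.
σ'_h at WT = K_a γ d_w = 14.64 kPa; at base = 14.64 + K_a γ' × 3.1 = 25.83 kPa.
P₁ (0–2.3 m) = ½×14.64×2.3 = 16.83. P₂ (2.3–5.4 m) = ½(14.64+25.83)×3.1 = 62.72.
P_w = ½ γ_w h₂² = 0.5×9.81×3.1² = 47.14. Total = 16.83+62.72+47.14 = 126.7 kN/m.

127 kN/m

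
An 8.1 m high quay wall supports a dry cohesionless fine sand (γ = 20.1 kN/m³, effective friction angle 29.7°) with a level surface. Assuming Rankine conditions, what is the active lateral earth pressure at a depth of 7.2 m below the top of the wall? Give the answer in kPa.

K_a = (1 − sin φ)/(1 + sin φ) = 0.3374.
σ_h = K_a γ z = 0.3374 × 20.1 × 7.2 = 48.83 kPa.

48.8 kPa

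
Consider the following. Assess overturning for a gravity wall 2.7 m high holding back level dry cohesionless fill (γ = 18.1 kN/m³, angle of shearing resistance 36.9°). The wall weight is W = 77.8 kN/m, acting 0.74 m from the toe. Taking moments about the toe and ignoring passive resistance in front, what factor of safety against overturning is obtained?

3.88

K_a = tan²(45° − 36.9°/2) = 0.2497.
P_a = ½K_aγH² = 0.5×0.2497×18.1×2.7² = 16.47 kN/m, acting at H/3 = 0.9000 m above the base.
Overturning moment M_o = P_a × H/3 = 16.47 × 0.9000 = 14.82.
Resisting moment M_r = W × 0.74 = 77.8 × 0.74 = 57.57.
FS_overturning = M_r/M_o = 57.57/14.82 = 3.883.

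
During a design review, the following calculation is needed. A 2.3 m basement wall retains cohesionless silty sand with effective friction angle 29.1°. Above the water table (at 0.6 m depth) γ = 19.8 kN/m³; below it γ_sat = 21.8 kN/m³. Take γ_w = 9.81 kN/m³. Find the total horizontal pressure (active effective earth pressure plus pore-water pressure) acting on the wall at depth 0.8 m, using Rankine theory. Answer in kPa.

6.90 kPa

K_a = (1 − sin φ)/(1 + sin φ) = 0.3456.
γ' = 21.8 − 9.81 = 11.99 kN/m³.
Effective vertical stress at 0.8 m: σ'_v = 19.8×0.6 + 11.99×0.200 = 14.28 kPa.
σ'_h = K_a σ'_v = 0.3456 × 14.28 = 4.934 kPa; u = γ_w × 0.200 = 1.962 kPa.
Total σ_h = 4.934 + 1.962 = 6.896 kPa.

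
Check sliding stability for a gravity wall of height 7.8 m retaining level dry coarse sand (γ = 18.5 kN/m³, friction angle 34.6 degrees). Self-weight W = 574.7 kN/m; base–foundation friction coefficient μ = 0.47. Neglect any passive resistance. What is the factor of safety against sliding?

1.74

K_a = tan²(45° − 34.6°/2) = 0.2756.
P_a = ½K_aγH² = 0.5×0.2756×18.5×7.8² = 155.1 kN/m, acting at H/3 = 2.600 m above the base.
FS_sliding = μW / P_a = 0.47×574.7 / 155.1 = 1.741.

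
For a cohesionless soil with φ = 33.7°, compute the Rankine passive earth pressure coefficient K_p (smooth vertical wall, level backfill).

3.49

K_p = (1 + sin φ)/(1 − sin φ) = tan²(45° + 33.7°/2) = 3.493.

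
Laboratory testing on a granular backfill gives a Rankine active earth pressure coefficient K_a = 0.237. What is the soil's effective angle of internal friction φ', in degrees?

38.1°

K_a = tan²(45° − φ/2) ⇒ 45° − φ/2 = arctan(√0.237) = 25.96°.
φ = 2(45° − 25.96°) = 38.08°.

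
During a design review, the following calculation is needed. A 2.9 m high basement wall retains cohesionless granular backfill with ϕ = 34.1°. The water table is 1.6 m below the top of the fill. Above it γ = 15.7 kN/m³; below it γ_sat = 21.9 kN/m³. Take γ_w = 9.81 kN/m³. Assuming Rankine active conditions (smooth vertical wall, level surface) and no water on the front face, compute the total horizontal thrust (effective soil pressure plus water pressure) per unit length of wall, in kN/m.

26.0 kN/m

K_a = tan²(45° − φ/2) = 0.2815.
γ' = 21.9 − 9.81 = 12.09 kN/m³. Depth below WT = 1.3 m.
σ'_h at WT = K_a γ d_w = 7.072 kPa; at base = 7.072 + K_a γ' × 1.3 = 11.50 kPa.
P₁ (0–1.6 m) = ½×7.072×1.6 = 5.658. P₂ (1.6–2.9 m) = ½(7.072+11.50)×1.3 = 12.07.
P_w = ½ γ_w h₂² = 0.5×9.81×1.3² = 8.289. Total = 5.658+12.07+8.289 = 26.02 kN/m.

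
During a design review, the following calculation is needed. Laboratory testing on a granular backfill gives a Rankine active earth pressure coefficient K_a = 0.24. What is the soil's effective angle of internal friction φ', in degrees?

37.8°

K_a = tan²(45° − φ/2) ⇒ 45° − φ/2 = arctan(√0.24) = 26.10°.
φ = 2(45° − 26.10°) = 37.80°.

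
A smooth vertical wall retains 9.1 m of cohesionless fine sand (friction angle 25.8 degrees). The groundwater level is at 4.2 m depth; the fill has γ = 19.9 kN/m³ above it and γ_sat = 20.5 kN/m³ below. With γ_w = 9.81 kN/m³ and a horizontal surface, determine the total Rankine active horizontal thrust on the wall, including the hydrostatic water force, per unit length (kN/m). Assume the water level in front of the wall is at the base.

398 kN/m

K_a = tan²(45° − φ/2) = 0.3935.
γ' = 20.5 − 9.81 = 10.69 kN/m³. Depth below WT = 4.9 m.
σ'_h at WT = K_a γ d_w = 32.89 kPa; at base = 32.89 + K_a γ' × 4.9 = 53.50 kPa.
P₁ (0–4.2 m) = ½×32.89×4.2 = 69.07. P₂ (4.2–9.1 m) = ½(32.89+53.50)×4.9 = 211.7.
P_w = ½ γ_w h₂² = 0.5×9.81×4.9² = 117.8. Total = 69.07+211.7+117.8 = 398.5 kN/m.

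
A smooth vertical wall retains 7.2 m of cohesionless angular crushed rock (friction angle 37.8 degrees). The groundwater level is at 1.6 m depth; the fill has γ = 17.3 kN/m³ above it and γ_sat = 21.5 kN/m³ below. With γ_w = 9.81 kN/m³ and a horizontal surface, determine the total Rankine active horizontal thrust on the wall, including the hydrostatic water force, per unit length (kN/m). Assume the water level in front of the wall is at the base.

240 kN/m

K_a = tan²(45° − φ/2) = 0.2400.
γ' = 21.5 − 9.81 = 11.69 kN/m³. Depth below WT = 5.6 m.
σ'_h at WT = K_a γ d_w = 6.643 kPa; at base = 6.643 + K_a γ' × 5.6 = 22.35 kPa.
P₁ (0–1.6 m) = ½×6.643×1.6 = 5.314. P₂ (1.6–7.2 m) = ½(6.643+22.35)×5.6 = 81.19.
P_w = ½ γ_w h₂² = 0.5×9.81×5.6² = 153.8. Total = 5.314+81.19+153.8 = 240.3 kN/m.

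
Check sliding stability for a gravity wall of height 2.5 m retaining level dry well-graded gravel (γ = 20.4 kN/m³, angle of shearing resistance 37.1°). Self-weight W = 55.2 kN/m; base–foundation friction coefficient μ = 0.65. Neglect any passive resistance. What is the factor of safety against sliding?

2.27

K_a = tan²(45° − 37.1°/2) = 0.2475.
P_a = ½K_aγH² = 0.5×0.2475×20.4×2.5² = 15.78 kN/m, acting at H/3 = 0.8333 m above the base.
FS_sliding = μW / P_a = 0.65×55.2 / 15.78 = 2.274.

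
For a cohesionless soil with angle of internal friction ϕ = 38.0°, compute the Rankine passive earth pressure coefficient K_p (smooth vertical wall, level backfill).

K_p = (1 + sin φ)/(1 − sin φ) = tan²(45° + 38.0°/2) = 4.204.

4.20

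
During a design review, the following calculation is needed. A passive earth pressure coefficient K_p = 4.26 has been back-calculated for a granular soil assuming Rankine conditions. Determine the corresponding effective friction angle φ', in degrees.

K_p = (1+sin φ)/(1−sin φ) ⇒ sin φ = (K_p − 1)/(K_p + 1) = 0.6198.
φ = arcsin(0.6198) = 38.30°.

38.3°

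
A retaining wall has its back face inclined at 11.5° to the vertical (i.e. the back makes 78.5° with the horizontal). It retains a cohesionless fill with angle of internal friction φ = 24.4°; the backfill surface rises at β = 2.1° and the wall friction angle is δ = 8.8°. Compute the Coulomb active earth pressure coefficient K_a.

0.486

K_a = sin²(α+φ) / [sin²α · sin(α−δ) · (1 + √{sin(φ+δ)sin(φ−β) / (sin(α−δ)sin(α+β))})²].
With α = 78.5°, φ = 24.4°, δ = 8.8°, β = 2.1°: K_a = 0.4857.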